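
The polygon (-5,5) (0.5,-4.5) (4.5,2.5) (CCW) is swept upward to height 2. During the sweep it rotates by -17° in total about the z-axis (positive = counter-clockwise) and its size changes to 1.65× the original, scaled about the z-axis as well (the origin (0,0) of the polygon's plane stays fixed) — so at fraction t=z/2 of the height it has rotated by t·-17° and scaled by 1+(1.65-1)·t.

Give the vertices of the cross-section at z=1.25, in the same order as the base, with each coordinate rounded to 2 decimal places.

Cross-section at z=1.25: (-5.61,8.21) (-0.48,-6.35) (6.87,2.29)

t = z/height = 1.25/2 = 0.625
s = 1 + (scale-1)·z/height = 1 + (1.65-1)·1.25/2 = 1.406250
θ = twist·z/height = -17°·1.25/2 = -10.6250° = -0.185441 rad
cos θ = 0.982855, sin θ = -0.184380 (intermediates below are computed at full precision and shown rounded to 5 d.p.)
v1: (-5,5) → rotate → (-3.99237,5.83618) → ×s → (-5.61428,8.20712) → (-5.61,8.21)
v2: (0.5,-4.5) → rotate → (-0.33828,-4.51504) → ×s → (-0.47571,-6.34927) → (-0.48,-6.35)
v3: (4.5,2.5) → rotate → (4.88380,1.62743) → ×s → (6.86784,2.28857) → (6.87,2.29)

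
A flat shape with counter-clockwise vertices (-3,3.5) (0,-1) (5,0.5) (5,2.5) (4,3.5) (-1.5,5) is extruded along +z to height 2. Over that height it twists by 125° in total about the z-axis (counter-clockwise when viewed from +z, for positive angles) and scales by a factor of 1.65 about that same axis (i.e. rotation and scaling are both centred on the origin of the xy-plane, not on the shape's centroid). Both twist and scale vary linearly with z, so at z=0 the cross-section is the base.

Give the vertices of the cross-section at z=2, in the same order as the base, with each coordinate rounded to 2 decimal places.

Cross-section at z=2: (-1.89,-7.37) (1.35,0.95) (-5.41,6.28) (-8.11,4.39) (-8.52,2.09) (-5.34,-6.76)

t = z/height = 2/2 = 1
s = 1 + (scale-1)·z/height = 1 + (1.65-1)·2/2 = 1.650000
θ = twist·z/height = 125°·2/2 = 125.0000° = 2.181662 rad
cos θ = -0.573576, sin θ = 0.819152 (intermediates below are computed at full precision and shown rounded to 5 d.p.)
v1: (-3,3.5) → rotate → (-1.14630,-4.46497) → ×s → (-1.89140,-7.36721) → (-1.89,-7.37)
v2: (0,-1) → rotate → (0.81915,0.57358) → ×s → (1.35160,0.94640) → (1.35,0.95)
v3: (5,0.5) → rotate → (-3.27746,3.80897) → ×s → (-5.40781,6.28480) → (-5.41,6.28)
v4: (5,2.5) → rotate → (-4.91576,2.66182) → ×s → (-8.11101,4.39200) → (-8.11,4.39)
v5: (4,3.5) → rotate → (-5.16134,1.26909) → ×s → (-8.51621,2.09400) → (-8.52,2.09)
v6: (-1.5,5) → rotate → (-3.23540,-4.09661) → ×s → (-5.33840,-6.75941) → (-5.34,-6.76)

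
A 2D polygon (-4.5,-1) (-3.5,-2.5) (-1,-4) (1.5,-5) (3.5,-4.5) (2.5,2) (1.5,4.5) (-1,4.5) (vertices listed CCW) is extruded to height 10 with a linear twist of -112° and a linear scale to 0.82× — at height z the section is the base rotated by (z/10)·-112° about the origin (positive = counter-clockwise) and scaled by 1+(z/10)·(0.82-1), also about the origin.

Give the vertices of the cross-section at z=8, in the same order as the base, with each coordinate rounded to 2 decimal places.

Cross-section at z=8: (-0.88,3.85) (-2.16,2.98) (-3.43,0.83) (-4.27,-1.31) (-3.83,-3.02) (1.73,-2.13) (3.86,-1.26) (3.85,0.88)

t = z/height = 8/10 = 0.8
s = 1 + (scale-1)·z/height = 1 + (0.82-1)·8/10 = 0.856000
θ = twist·z/height = -112°·8/10 = -89.6000° = -1.563815 rad
cos θ = 0.006981, sin θ = -0.999976 (intermediates below are computed at full precision and shown rounded to 5 d.p.)
v1: (-4.5,-1) → rotate → (-1.03139,4.49291) → ×s → (-0.88287,3.84593) → (-0.88,3.85)
v2: (-3.5,-2.5) → rotate → (-2.52437,3.48246) → ×s → (-2.16086,2.98099) → (-2.16,2.98)
v3: (-1,-4) → rotate → (-4.00688,0.97205) → ×s → (-3.42989,0.83208) → (-3.43,0.83)
v4: (1.5,-5) → rotate → (-4.98941,-1.53487) → ×s → (-4.27093,-1.31385) → (-4.27,-1.31)
v5: (3.5,-4.5) → rotate → (-4.47546,-3.53133) → ×s → (-3.83099,-3.02282) → (-3.83,-3.02)
v6: (2.5,2) → rotate → (2.01740,-2.48598) → ×s → (1.72690,-2.12800) → (1.73,-2.13)
v7: (1.5,4.5) → rotate → (4.51036,-1.46855) → ×s → (3.86087,-1.25708) → (3.86,-1.26)
v8: (-1,4.5) → rotate → (4.49291,1.03139) → ×s → (3.84593,0.88287) → (3.85,0.88)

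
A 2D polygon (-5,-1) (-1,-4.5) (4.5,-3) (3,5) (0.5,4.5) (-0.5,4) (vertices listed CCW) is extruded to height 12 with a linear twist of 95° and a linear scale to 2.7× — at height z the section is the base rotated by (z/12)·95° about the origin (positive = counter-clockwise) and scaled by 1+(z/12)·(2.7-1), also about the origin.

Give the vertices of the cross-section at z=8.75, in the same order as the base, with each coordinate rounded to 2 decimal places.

Cross-section at z=8.75: (-1.87,-11.27) (8.63,-5.66) (9.85,7.05) (-8.09,10.25) (-9.03,4.61) (-8.77,2.12)

t = z/height = 8.75/12 = 0.729167
s = 1 + (scale-1)·z/height = 1 + (2.7-1)·8.75/12 = 2.239583
θ = twist·z/height = 95°·8.75/12 = 69.2708° = 1.209004 rad
cos θ = 0.353951, sin θ = 0.935264 (intermediates below are computed at full precision and shown rounded to 5 d.p.)
v1: (-5,-1) → rotate → (-0.83449,-5.03027) → ×s → (-1.86891,-11.26571) → (-1.87,-11.27)
v2: (-1,-4.5) → rotate → (3.85474,-2.52804) → ×s → (8.63300,-5.66176) → (8.63,-5.66)
v3: (4.5,-3) → rotate → (4.39857,3.14683) → ×s → (9.85097,7.04760) → (9.85,7.05)
v4: (3,5) → rotate → (-3.61447,4.57555) → ×s → (-8.09490,10.24732) → (-8.09,10.25)
v5: (0.5,4.5) → rotate → (-4.03171,2.06041) → ×s → (-9.02936,4.61446) → (-9.03,4.61)
v6: (-0.5,4) → rotate → (-3.91803,0.94817) → ×s → (-8.77476,2.12351) → (-8.77,2.12)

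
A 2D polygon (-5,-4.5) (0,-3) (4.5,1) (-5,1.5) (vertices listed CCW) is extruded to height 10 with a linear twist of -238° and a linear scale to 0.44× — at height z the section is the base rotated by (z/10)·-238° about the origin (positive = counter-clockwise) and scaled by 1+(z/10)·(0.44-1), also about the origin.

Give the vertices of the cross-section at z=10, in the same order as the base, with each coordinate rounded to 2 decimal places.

t = z/height = 10/10 = 1
s = 1 + (scale-1)·z/height = 1 + (0.44-1)·10/10 = 0.440000
θ = twist·z/height = -238°·10/10 = -238.0000° = -4.153884 rad
cos θ = -0.529919, sin θ = 0.848048 (intermediates below are computed at full precision and shown rounded to 5 d.p.)
v1: (-5,-4.5) → rotate → (6.46581,-1.85560) → ×s → (2.84496,-0.81647) → (2.84,-0.82)
v2: (0,-3) → rotate → (2.54414,1.58976) → ×s → (1.11942,0.69949) → (1.12,0.70)
v3: (4.5,1) → rotate → (-3.23268,3.28630) → ×s → (-1.42238,1.44597) → (-1.42,1.45)
v4: (-5,1.5) → rotate → (1.37752,-5.03512) → ×s → (0.60611,-2.21545) → (0.61,-2.22)

Cross-section at z=10: (2.84,-0.82) (1.12,0.70) (-1.42,1.45) (0.61,-2.22)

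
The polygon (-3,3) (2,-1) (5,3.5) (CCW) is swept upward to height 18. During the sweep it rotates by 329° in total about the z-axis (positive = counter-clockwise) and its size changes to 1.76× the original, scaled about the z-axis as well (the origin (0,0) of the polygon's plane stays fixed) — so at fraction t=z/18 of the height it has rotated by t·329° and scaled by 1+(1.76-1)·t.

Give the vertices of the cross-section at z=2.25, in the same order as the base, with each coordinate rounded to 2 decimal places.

Cross-section at z=2.25: (-4.64,0.31) (2.37,0.62) (1.60,6.49)

t = z/height = 2.25/18 = 0.125
s = 1 + (scale-1)·z/height = 1 + (1.76-1)·2.25/18 = 1.095000
θ = twist·z/height = 329°·2.25/18 = 41.1250° = 0.717767 rad
cos θ = 0.753276, sin θ = 0.657704 (intermediates below are computed at full precision and shown rounded to 5 d.p.)
v1: (-3,3) → rotate → (-4.23294,0.28672) → ×s → (-4.63507,0.31396) → (-4.64,0.31)
v2: (2,-1) → rotate → (2.16426,0.56213) → ×s → (2.36986,0.61553) → (2.37,0.62)
v3: (5,3.5) → rotate → (1.46442,5.92499) → ×s → (1.60354,6.48786) → (1.60,6.49)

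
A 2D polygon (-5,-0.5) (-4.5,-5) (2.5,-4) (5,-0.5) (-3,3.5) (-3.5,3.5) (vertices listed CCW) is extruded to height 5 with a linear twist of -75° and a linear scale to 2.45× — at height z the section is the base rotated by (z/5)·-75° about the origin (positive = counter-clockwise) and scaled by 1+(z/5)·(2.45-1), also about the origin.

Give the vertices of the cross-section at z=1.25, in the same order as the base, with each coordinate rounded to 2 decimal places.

Cross-section at z=1.25: (-6.67,1.54) (-8.00,-4.48) (1.47,-6.26) (6.23,-2.83) (-2.34,5.83) (-2.98,6.05)

t = z/height = 1.25/5 = 0.25
s = 1 + (scale-1)·z/height = 1 + (2.45-1)·1.25/5 = 1.362500
θ = twist·z/height = -75°·1.25/5 = -18.7500° = -0.327249 rad
cos θ = 0.946930, sin θ = -0.321439 (intermediates below are computed at full precision and shown rounded to 5 d.p.)
v1: (-5,-0.5) → rotate → (-4.89537,1.13373) → ×s → (-6.66994,1.54471) → (-6.67,1.54)
v2: (-4.5,-5) → rotate → (-5.86838,-3.28817) → ×s → (-7.99567,-4.48014) → (-8.00,-4.48)
v3: (2.5,-4) → rotate → (1.08157,-4.59132) → ×s → (1.47364,-6.25567) → (1.47,-6.26)
v4: (5,-0.5) → rotate → (4.57393,-2.08066) → ×s → (6.23198,-2.83490) → (6.23,-2.83)
v5: (-3,3.5) → rotate → (-1.71575,4.27857) → ×s → (-2.33771,5.82956) → (-2.34,5.83)
v6: (-3.5,3.5) → rotate → (-2.18922,4.43929) → ×s → (-2.98281,6.04854) → (-2.98,6.05)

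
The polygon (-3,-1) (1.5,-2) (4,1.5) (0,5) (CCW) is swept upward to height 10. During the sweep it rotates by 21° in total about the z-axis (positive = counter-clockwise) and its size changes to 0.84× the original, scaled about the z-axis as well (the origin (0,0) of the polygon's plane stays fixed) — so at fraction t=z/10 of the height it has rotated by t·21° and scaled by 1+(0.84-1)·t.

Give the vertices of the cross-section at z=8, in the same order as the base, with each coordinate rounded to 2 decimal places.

Cross-section at z=8: (-2.25,-1.59) (1.76,-1.29) (2.96,2.26) (-1.26,4.17)

t = z/height = 8/10 = 0.8
s = 1 + (scale-1)·z/height = 1 + (0.84-1)·8/10 = 0.872000
θ = twist·z/height = 21°·8/10 = 16.8000° = 0.293215 rad
cos θ = 0.957319, sin θ = 0.289032 (intermediates below are computed at full precision and shown rounded to 5 d.p.)
v1: (-3,-1) → rotate → (-2.58293,-1.82441) → ×s → (-2.25231,-1.59089) → (-2.25,-1.59)
v2: (1.5,-2) → rotate → (2.01404,-1.48109) → ×s → (1.75625,-1.29151) → (1.76,-1.29)
v3: (4,1.5) → rotate → (3.39573,2.59211) → ×s → (2.96108,2.26032) → (2.96,2.26)
v4: (0,5) → rotate → (-1.44516,4.78660) → ×s → (-1.26018,4.17391) → (-1.26,4.17)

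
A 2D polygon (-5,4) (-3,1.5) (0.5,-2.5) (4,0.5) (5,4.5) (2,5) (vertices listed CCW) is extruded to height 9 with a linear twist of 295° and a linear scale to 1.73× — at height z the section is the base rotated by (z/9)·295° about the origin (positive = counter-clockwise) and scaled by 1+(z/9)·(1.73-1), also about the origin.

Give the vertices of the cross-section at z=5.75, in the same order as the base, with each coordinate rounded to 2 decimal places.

t = z/height = 5.75/9 = 0.638889
s = 1 + (scale-1)·z/height = 1 + (1.73-1)·5.75/9 = 1.466389
θ = twist·z/height = 295°·5.75/9 = 188.4722° = 3.289461 rad
cos θ = -0.989087, sin θ = -0.147330 (intermediates below are computed at full precision and shown rounded to 5 d.p.)
v1: (-5,4) → rotate → (5.53476,-3.21970) → ×s → (8.11611,-4.72133) → (8.12,-4.72)
v2: (-3,1.5) → rotate → (3.18826,-1.04164) → ×s → (4.67522,-1.52745) → (4.68,-1.53)
v3: (0.5,-2.5) → rotate → (-0.86287,2.39905) → ×s → (-1.26530,3.51795) → (-1.27,3.52)
v4: (4,0.5) → rotate → (-3.88268,-1.08386) → ×s → (-5.69353,-1.58937) → (-5.69,-1.59)
v5: (5,4.5) → rotate → (-4.28245,-5.18754) → ×s → (-6.27974,-7.60696) → (-6.28,-7.61)
v6: (2,5) → rotate → (-1.24153,-5.24010) → ×s → (-1.82056,-7.68402) → (-1.82,-7.68)

Cross-section at z=5.75: (8.12,-4.72) (4.68,-1.53) (-1.27,3.52) (-5.69,-1.59) (-6.28,-7.61) (-1.82,-7.68)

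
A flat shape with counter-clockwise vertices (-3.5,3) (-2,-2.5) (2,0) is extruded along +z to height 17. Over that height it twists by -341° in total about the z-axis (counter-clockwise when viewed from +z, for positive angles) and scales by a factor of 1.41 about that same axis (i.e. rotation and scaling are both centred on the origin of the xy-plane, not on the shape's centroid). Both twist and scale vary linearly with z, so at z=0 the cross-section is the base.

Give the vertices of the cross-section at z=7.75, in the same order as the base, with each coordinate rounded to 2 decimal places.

Cross-section at z=7.75: (5.26,-1.51) (0.93,3.69) (-2.16,-0.99)

t = z/height = 7.75/17 = 0.455882
s = 1 + (scale-1)·z/height = 1 + (1.41-1)·7.75/17 = 1.186912
θ = twist·z/height = -341°·7.75/17 = -155.4559° = -2.713217 rad
cos θ = -0.909642, sin θ = -0.415394 (intermediates below are computed at full precision and shown rounded to 5 d.p.)
v1: (-3.5,3) → rotate → (4.42993,-1.27505) → ×s → (5.25793,-1.51337) → (5.26,-1.51)
v2: (-2,-2.5) → rotate → (0.78080,3.10489) → ×s → (0.92674,3.68523) → (0.93,3.69)
v3: (2,0) → rotate → (-1.81928,-0.83079) → ×s → (-2.15933,-0.98607) → (-2.16,-0.99)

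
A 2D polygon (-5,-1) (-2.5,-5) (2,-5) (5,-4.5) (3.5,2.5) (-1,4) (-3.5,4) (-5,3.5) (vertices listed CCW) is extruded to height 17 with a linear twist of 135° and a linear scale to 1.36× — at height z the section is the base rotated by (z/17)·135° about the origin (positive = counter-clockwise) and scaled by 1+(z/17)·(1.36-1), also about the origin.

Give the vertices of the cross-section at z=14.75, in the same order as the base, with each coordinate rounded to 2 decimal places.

Cross-section at z=14.75: (4.16,-5.24) (7.34,0.07) (4.64,5.33) (2.26,8.53) (-5.01,2.59) (-4.07,-3.56) (-2.58,-6.48) (-1.10,-7.93)

t = z/height = 14.75/17 = 0.867647
s = 1 + (scale-1)·z/height = 1 + (1.36-1)·14.75/17 = 1.312353
θ = twist·z/height = 135°·14.75/17 = 117.1324° = 2.044345 rad
cos θ = -0.456048, sin θ = 0.889955 (intermediates below are computed at full precision and shown rounded to 5 d.p.)
v1: (-5,-1) → rotate → (3.17019,-3.99373) → ×s → (4.16041,-5.24118) → (4.16,-5.24)
v2: (-2.5,-5) → rotate → (5.58990,0.05535) → ×s → (7.33592,0.07264) → (7.34,0.07)
v3: (2,-5) → rotate → (3.53768,4.06015) → ×s → (4.64269,5.32835) → (4.64,5.33)
v4: (5,-4.5) → rotate → (1.72456,6.50199) → ×s → (2.26323,8.53291) → (2.26,8.53)
v5: (3.5,2.5) → rotate → (-3.82105,1.97473) → ×s → (-5.01457,2.59154) → (-5.01,2.59)
v6: (-1,4) → rotate → (-3.10377,-2.71415) → ×s → (-4.07325,-3.56192) → (-4.07,-3.56)
v7: (-3.5,4) → rotate → (-1.96366,-4.93903) → ×s → (-2.57701,-6.48176) → (-2.58,-6.48)
v8: (-5,3.5) → rotate → (-0.83461,-6.04594) → ×s → (-1.09530,-7.93441) → (-1.10,-7.93)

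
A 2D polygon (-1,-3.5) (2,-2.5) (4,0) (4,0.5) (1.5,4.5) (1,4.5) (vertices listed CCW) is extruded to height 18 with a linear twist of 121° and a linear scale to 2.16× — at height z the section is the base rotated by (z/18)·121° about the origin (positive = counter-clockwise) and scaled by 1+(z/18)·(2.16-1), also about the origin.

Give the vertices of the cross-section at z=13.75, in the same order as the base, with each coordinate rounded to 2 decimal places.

t = z/height = 13.75/18 = 0.763889
s = 1 + (scale-1)·z/height = 1 + (2.16-1)·13.75/18 = 1.886111
θ = twist·z/height = 121°·13.75/18 = 92.4306° = 1.613218 rad
cos θ = -0.042408, sin θ = 0.999100 (intermediates below are computed at full precision and shown rounded to 5 d.p.)
v1: (-1,-3.5) → rotate → (3.53926,-0.85067) → ×s → (6.67544,-1.60446) → (6.68,-1.60)
v2: (2,-2.5) → rotate → (2.41293,2.10422) → ×s → (4.55106,3.96880) → (4.55,3.97)
v3: (4,0) → rotate → (-0.16963,3.99640) → ×s → (-0.31995,7.53766) → (-0.32,7.54)
v4: (4,0.5) → rotate → (-0.66918,3.97520) → ×s → (-1.26216,7.49766) → (-1.26,7.50)
v5: (1.5,4.5) → rotate → (-4.55956,1.30781) → ×s → (-8.59984,2.46668) → (-8.60,2.47)
v6: (1,4.5) → rotate → (-4.53836,0.80826) → ×s → (-8.55985,1.52447) → (-8.56,1.52)

Cross-section at z=13.75: (6.68,-1.60) (4.55,3.97) (-0.32,7.54) (-1.26,7.50) (-8.60,2.47) (-8.56,1.52)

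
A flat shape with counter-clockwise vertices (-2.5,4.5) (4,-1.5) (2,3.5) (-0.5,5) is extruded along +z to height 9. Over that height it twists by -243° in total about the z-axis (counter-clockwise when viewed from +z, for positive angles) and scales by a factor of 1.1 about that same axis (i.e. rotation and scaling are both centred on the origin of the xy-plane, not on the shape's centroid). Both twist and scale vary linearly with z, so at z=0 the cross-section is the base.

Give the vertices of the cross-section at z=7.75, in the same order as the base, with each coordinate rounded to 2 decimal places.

t = z/height = 7.75/9 = 0.861111
s = 1 + (scale-1)·z/height = 1 + (1.1-1)·7.75/9 = 1.086111
θ = twist·z/height = -243°·7.75/9 = -209.2500° = -3.652101 rad
cos θ = -0.872496, sin θ = 0.488621 (intermediates below are computed at full precision and shown rounded to 5 d.p.)
v1: (-2.5,4.5) → rotate → (-0.01756,-5.14779) → ×s → (-0.01907,-5.59107) → (-0.02,-5.59)
v2: (4,-1.5) → rotate → (-2.75705,3.26323) → ×s → (-2.99446,3.54423) → (-2.99,3.54)
v3: (2,3.5) → rotate → (-3.45517,-2.07649) → ×s → (-3.75269,-2.25530) → (-3.75,-2.26)
v4: (-0.5,5) → rotate → (-2.00686,-4.60679) → ×s → (-2.17967,-5.00349) → (-2.18,-5.00)

Cross-section at z=7.75: (-0.02,-5.59) (-2.99,3.54) (-3.75,-2.26) (-2.18,-5.00)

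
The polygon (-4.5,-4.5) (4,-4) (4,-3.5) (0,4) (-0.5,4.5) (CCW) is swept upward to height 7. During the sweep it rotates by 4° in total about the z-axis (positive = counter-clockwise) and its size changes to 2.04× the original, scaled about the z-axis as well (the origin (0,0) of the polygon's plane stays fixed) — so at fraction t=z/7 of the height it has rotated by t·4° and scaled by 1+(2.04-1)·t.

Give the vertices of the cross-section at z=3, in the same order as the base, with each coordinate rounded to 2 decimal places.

t = z/height = 3/7 = 0.428571
s = 1 + (scale-1)·z/height = 1 + (2.04-1)·3/7 = 1.445714
θ = twist·z/height = 4°·3/7 = 1.7143° = 0.029920 rad
cos θ = 0.999552, sin θ = 0.029915 (intermediates below are computed at full precision and shown rounded to 5 d.p.)
v1: (-4.5,-4.5) → rotate → (-4.36337,-4.63261) → ×s → (-6.30818,-6.69742) → (-6.31,-6.70)
v2: (4,-4) → rotate → (4.11787,-3.87855) → ×s → (5.95327,-5.60727) → (5.95,-5.61)
v3: (4,-3.5) → rotate → (4.10291,-3.37877) → ×s → (5.93164,-4.88474) → (5.93,-4.88)
v4: (0,4) → rotate → (-0.11966,3.99821) → ×s → (-0.17300,5.78027) → (-0.17,5.78)
v5: (-0.5,4.5) → rotate → (-0.63440,4.48303) → ×s → (-0.91716,6.48118) → (-0.92,6.48)

Cross-section at z=3: (-6.31,-6.70) (5.95,-5.61) (5.93,-4.88) (-0.17,5.78) (-0.92,6.48)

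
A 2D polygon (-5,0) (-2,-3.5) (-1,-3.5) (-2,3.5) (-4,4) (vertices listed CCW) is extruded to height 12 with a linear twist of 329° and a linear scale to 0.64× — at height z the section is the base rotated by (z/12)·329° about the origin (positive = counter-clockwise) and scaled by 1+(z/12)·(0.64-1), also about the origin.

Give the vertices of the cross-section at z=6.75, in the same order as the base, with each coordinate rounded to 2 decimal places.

t = z/height = 6.75/12 = 0.5625
s = 1 + (scale-1)·z/height = 1 + (0.64-1)·6.75/12 = 0.797500
θ = twist·z/height = 329°·6.75/12 = 185.0625° = 3.229950 rad
cos θ = -0.996099, sin θ = -0.088242 (intermediates below are computed at full precision and shown rounded to 5 d.p.)
v1: (-5,0) → rotate → (4.98050,0.44121) → ×s → (3.97194,0.35187) → (3.97,0.35)
v2: (-2,-3.5) → rotate → (1.68335,3.66283) → ×s → (1.34247,2.92111) → (1.34,2.92)
v3: (-1,-3.5) → rotate → (0.68725,3.57459) → ×s → (0.54808,2.85073) → (0.55,2.85)
v4: (-2,3.5) → rotate → (2.30105,-3.30986) → ×s → (1.83508,-2.63961) → (1.84,-2.64)
v5: (-4,4) → rotate → (4.33737,-3.63143) → ×s → (3.45905,-2.89606) → (3.46,-2.90)

Cross-section at z=6.75: (3.97,0.35) (1.34,2.92) (0.55,2.85) (1.84,-2.64) (3.46,-2.90)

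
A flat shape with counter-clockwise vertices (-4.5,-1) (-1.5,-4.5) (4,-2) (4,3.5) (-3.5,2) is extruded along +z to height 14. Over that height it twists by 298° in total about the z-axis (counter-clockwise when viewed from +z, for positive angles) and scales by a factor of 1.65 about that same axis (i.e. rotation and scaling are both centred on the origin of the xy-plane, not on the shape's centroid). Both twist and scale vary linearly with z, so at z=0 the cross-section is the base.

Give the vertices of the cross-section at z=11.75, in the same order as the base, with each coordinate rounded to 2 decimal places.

t = z/height = 11.75/14 = 0.839286
s = 1 + (scale-1)·z/height = 1 + (1.65-1)·11.75/14 = 1.545536
θ = twist·z/height = 298°·11.75/14 = 250.1071° = 4.365193 rad
cos θ = -0.340262, sin θ = -0.940331 (intermediates below are computed at full precision and shown rounded to 5 d.p.)
v1: (-4.5,-1) → rotate → (0.59085,4.57175) → ×s → (0.91318,7.06580) → (0.91,7.07)
v2: (-1.5,-4.5) → rotate → (-3.72109,2.94168) → ×s → (-5.75108,4.54647) → (-5.75,4.55)
v3: (4,-2) → rotate → (-3.24171,-3.08080) → ×s → (-5.01018,-4.76148) → (-5.01,-4.76)
v4: (4,3.5) → rotate → (1.93011,-4.95224) → ×s → (2.98305,-7.65386) → (2.98,-7.65)
v5: (-3.5,2) → rotate → (3.07158,2.61063) → ×s → (4.74724,4.03483) → (4.75,4.03)

Cross-section at z=11.75: (0.91,7.07) (-5.75,4.55) (-5.01,-4.76) (2.98,-7.65) (4.75,4.03)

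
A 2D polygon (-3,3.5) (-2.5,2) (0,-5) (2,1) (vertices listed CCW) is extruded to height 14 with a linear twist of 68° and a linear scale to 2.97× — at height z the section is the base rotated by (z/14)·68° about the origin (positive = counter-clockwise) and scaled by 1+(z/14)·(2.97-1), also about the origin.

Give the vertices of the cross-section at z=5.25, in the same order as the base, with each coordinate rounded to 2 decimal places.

Cross-section at z=5.25: (-7.33,3.25) (-5.42,1.27) (3.74,-7.85) (2.39,3.07)

t = z/height = 5.25/14 = 0.375
s = 1 + (scale-1)·z/height = 1 + (2.97-1)·5.25/14 = 1.738750
θ = twist·z/height = 68°·5.25/14 = 25.5000° = 0.445059 rad
cos θ = 0.902585, sin θ = 0.430511 (intermediates below are computed at full precision and shown rounded to 5 d.p.)
v1: (-3,3.5) → rotate → (-4.21454,1.86752) → ×s → (-7.32804,3.24714) → (-7.33,3.25)
v2: (-2.5,2) → rotate → (-3.11749,0.72889) → ×s → (-5.42053,1.26736) → (-5.42,1.27)
v3: (0,-5) → rotate → (2.15256,-4.51293) → ×s → (3.74276,-7.84685) → (3.74,-7.85)
v4: (2,1) → rotate → (1.37466,1.76361) → ×s → (2.39019,3.06647) → (2.39,3.07)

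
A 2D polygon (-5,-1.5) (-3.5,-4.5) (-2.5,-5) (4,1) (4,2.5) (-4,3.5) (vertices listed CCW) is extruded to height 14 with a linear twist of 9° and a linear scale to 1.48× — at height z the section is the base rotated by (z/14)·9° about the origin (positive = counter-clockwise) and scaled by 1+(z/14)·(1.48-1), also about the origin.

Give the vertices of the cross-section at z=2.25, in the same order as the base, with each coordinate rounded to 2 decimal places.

t = z/height = 2.25/14 = 0.160714
s = 1 + (scale-1)·z/height = 1 + (1.48-1)·2.25/14 = 1.077143
θ = twist·z/height = 9°·2.25/14 = 1.4464° = 0.025245 rad
cos θ = 0.999681, sin θ = 0.025242 (intermediates below are computed at full precision and shown rounded to 5 d.p.)
v1: (-5,-1.5) → rotate → (-4.96054,-1.62573) → ×s → (-5.34321,-1.75115) → (-5.34,-1.75)
v2: (-3.5,-4.5) → rotate → (-3.38529,-4.58691) → ×s → (-3.64645,-4.94076) → (-3.65,-4.94)
v3: (-2.5,-5) → rotate → (-2.37299,-5.06151) → ×s → (-2.55605,-5.45197) → (-2.56,-5.45)
v4: (4,1) → rotate → (3.97348,1.10065) → ×s → (4.28001,1.18556) → (4.28,1.19)
v5: (4,2.5) → rotate → (3.93562,2.60017) → ×s → (4.23922,2.80076) → (4.24,2.80)
v6: (-4,3.5) → rotate → (-4.08707,3.39792) → ×s → (-4.40236,3.66004) → (-4.40,3.66)

Cross-section at z=2.25: (-5.34,-1.75) (-3.65,-4.94) (-2.56,-5.45) (4.28,1.19) (4.24,2.80) (-4.40,3.66)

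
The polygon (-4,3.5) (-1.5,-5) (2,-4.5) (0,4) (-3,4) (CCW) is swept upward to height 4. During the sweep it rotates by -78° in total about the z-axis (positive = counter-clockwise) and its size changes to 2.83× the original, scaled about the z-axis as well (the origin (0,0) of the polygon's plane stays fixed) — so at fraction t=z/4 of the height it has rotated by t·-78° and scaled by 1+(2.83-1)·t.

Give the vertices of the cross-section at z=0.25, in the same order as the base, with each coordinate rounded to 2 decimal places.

Cross-section at z=0.25: (-4.11,4.27) (-2.14,-5.41) (1.79,-5.19) (0.38,4.44) (-2.95,4.73)

t = z/height = 0.25/4 = 0.0625
s = 1 + (scale-1)·z/height = 1 + (2.83-1)·0.25/4 = 1.114375
θ = twist·z/height = -78°·0.25/4 = -4.8750° = -0.085085 rad
cos θ = 0.996382, sin θ = -0.084982 (intermediates below are computed at full precision and shown rounded to 5 d.p.)
v1: (-4,3.5) → rotate → (-3.68809,3.82727) → ×s → (-4.10992,4.26501) → (-4.11,4.27)
v2: (-1.5,-5) → rotate → (-1.91948,-4.85444) → ×s → (-2.13903,-5.40967) → (-2.14,-5.41)
v3: (2,-4.5) → rotate → (1.61035,-4.65369) → ×s → (1.79453,-5.18595) → (1.79,-5.19)
v4: (0,4) → rotate → (0.33993,3.98553) → ×s → (0.37881,4.44137) → (0.38,4.44)
v5: (-3,4) → rotate → (-2.64922,4.24048) → ×s → (-2.95222,4.72548) → (-2.95,4.73)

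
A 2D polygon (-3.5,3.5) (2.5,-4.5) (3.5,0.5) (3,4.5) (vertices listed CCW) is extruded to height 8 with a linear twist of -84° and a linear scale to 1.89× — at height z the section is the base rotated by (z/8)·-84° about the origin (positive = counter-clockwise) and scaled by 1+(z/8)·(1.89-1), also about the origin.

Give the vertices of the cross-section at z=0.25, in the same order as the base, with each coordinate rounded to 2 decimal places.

t = z/height = 0.25/8 = 0.03125
s = 1 + (scale-1)·z/height = 1 + (1.89-1)·0.25/8 = 1.027813
θ = twist·z/height = -84°·0.25/8 = -2.6250° = -0.045815 rad
cos θ = 0.998951, sin θ = -0.045799 (intermediates below are computed at full precision and shown rounded to 5 d.p.)
v1: (-3.5,3.5) → rotate → (-3.33603,3.65662) → ×s → (-3.42881,3.75832) → (-3.43,3.76)
v2: (2.5,-4.5) → rotate → (2.29128,-4.60978) → ×s → (2.35501,-4.73798) → (2.36,-4.74)
v3: (3.5,0.5) → rotate → (3.51923,0.33918) → ×s → (3.61711,0.34861) → (3.62,0.35)
v4: (3,4.5) → rotate → (3.20295,4.35788) → ×s → (3.29203,4.47909) → (3.29,4.48)

Cross-section at z=0.25: (-3.43,3.76) (2.36,-4.74) (3.62,0.35) (3.29,4.48)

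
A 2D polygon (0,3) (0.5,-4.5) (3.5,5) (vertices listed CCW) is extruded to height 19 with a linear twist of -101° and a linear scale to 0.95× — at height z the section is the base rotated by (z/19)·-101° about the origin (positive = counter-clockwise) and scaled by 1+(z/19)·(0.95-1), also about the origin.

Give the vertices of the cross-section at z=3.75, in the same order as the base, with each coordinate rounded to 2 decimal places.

t = z/height = 3.75/19 = 0.197368
s = 1 + (scale-1)·z/height = 1 + (0.95-1)·3.75/19 = 0.990132
θ = twist·z/height = -101°·3.75/19 = -19.9342° = -0.347918 rad
cos θ = 0.940085, sin θ = -0.340941 (intermediates below are computed at full precision and shown rounded to 5 d.p.)
v1: (0,3) → rotate → (1.02282,2.82025) → ×s → (1.01273,2.79242) → (1.01,2.79)
v2: (0.5,-4.5) → rotate → (-1.06419,-4.40085) → ×s → (-1.05369,-4.35742) → (-1.05,-4.36)
v3: (3.5,5) → rotate → (4.99500,3.50713) → ×s → (4.94571,3.47252) → (4.95,3.47)

Cross-section at z=3.75: (1.01,2.79) (-1.05,-4.36) (4.95,3.47)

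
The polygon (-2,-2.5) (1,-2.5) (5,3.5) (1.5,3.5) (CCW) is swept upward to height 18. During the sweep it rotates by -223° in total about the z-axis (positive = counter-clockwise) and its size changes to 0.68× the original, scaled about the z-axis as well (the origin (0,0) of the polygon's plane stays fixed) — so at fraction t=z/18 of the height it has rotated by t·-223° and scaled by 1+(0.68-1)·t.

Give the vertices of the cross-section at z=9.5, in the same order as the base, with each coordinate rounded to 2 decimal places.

t = z/height = 9.5/18 = 0.527778
s = 1 + (scale-1)·z/height = 1 + (0.68-1)·9.5/18 = 0.831111
θ = twist·z/height = -223°·9.5/18 = -117.6944° = -2.054156 rad
cos θ = -0.464756, sin θ = -0.885439 (intermediates below are computed at full precision and shown rounded to 5 d.p.)
v1: (-2,-2.5) → rotate → (-1.28408,2.93277) → ×s → (-1.06722,2.43746) → (-1.07,2.44)
v2: (1,-2.5) → rotate → (-2.67835,0.27645) → ×s → (-2.22601,0.22976) → (-2.23,0.23)
v3: (5,3.5) → rotate → (0.77525,-6.05384) → ×s → (0.64432,-5.03141) → (0.64,-5.03)
v4: (1.5,3.5) → rotate → (2.40190,-2.95480) → ×s → (1.99625,-2.45577) → (2.00,-2.46)

Cross-section at z=9.5: (-1.07,2.44) (-2.23,0.23) (0.64,-5.03) (2.00,-2.46)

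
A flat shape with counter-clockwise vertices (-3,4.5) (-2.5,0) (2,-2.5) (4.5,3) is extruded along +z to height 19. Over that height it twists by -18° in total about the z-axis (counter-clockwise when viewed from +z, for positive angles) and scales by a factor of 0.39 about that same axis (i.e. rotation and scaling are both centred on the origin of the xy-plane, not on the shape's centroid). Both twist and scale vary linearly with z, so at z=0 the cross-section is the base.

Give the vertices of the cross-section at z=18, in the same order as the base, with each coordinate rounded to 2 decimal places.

t = z/height = 18/19 = 0.947368
s = 1 + (scale-1)·z/height = 1 + (0.39-1)·18/19 = 0.422105
θ = twist·z/height = -18°·18/19 = -17.0526° = -0.297625 rad
cos θ = 0.956036, sin θ = -0.293250 (intermediates below are computed at full precision and shown rounded to 5 d.p.)
v1: (-3,4.5) → rotate → (-1.54848,5.18191) → ×s → (-0.65362,2.18731) → (-0.65,2.19)
v2: (-2.5,0) → rotate → (-2.39009,0.73313) → ×s → (-1.00887,0.30946) → (-1.01,0.31)
v3: (2,-2.5) → rotate → (1.17895,-2.97659) → ×s → (0.49764,-1.25643) → (0.50,-1.26)
v4: (4.5,3) → rotate → (5.18191,1.54848) → ×s → (2.18731,0.65362) → (2.19,0.65)

Cross-section at z=18: (-0.65,2.19) (-1.01,0.31) (0.50,-1.26) (2.19,0.65)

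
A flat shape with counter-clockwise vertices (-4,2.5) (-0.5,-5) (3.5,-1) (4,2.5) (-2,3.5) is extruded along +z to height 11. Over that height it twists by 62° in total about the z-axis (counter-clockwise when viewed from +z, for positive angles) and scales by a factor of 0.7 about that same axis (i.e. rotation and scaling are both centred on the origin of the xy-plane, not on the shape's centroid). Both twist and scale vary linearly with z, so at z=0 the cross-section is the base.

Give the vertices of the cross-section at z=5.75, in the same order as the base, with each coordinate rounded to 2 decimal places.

t = z/height = 5.75/11 = 0.522727
s = 1 + (scale-1)·z/height = 1 + (0.7-1)·5.75/11 = 0.843182
θ = twist·z/height = 62°·5.75/11 = 32.4091° = 0.565645 rad
cos θ = 0.844243, sin θ = 0.535961 (intermediates below are computed at full precision and shown rounded to 5 d.p.)
v1: (-4,2.5) → rotate → (-4.71687,-0.03324) → ×s → (-3.97718,-0.02802) → (-3.98,-0.03)
v2: (-0.5,-5) → rotate → (2.25768,-4.48919) → ×s → (1.90364,-3.78521) → (1.90,-3.79)
v3: (3.5,-1) → rotate → (3.49081,1.03162) → ×s → (2.94339,0.86984) → (2.94,0.87)
v4: (4,2.5) → rotate → (2.03707,4.25445) → ×s → (1.71762,3.58728) → (1.72,3.59)
v5: (-2,3.5) → rotate → (-3.56435,1.88293) → ×s → (-3.00539,1.58765) → (-3.01,1.59)

Cross-section at z=5.75: (-3.98,-0.03) (1.90,-3.79) (2.94,0.87) (1.72,3.59) (-3.01,1.59)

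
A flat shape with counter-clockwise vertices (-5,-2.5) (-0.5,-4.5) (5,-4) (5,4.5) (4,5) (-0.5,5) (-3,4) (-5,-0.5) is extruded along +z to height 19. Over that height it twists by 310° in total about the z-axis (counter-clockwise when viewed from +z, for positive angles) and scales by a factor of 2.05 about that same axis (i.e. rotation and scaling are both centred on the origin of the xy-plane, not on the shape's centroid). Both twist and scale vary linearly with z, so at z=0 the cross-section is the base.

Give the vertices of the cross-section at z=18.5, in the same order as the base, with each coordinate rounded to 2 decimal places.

t = z/height = 18.5/19 = 0.973684
s = 1 + (scale-1)·z/height = 1 + (2.05-1)·18.5/19 = 2.022368
θ = twist·z/height = 310°·18.5/19 = 301.8421° = 5.268139 rad
cos θ = 0.527580, sin θ = -0.849505 (intermediates below are computed at full precision and shown rounded to 5 d.p.)
v1: (-5,-2.5) → rotate → (-4.76166,2.92858) → ×s → (-9.62984,5.92266) → (-9.63,5.92)
v2: (-0.5,-4.5) → rotate → (-4.08656,-1.94936) → ×s → (-8.26454,-3.94232) → (-8.26,-3.94)
v3: (5,-4) → rotate → (-0.76012,-6.35785) → ×s → (-1.53724,-12.85791) → (-1.54,-12.86)
v4: (5,4.5) → rotate → (6.46067,-1.87342) → ×s → (13.06586,-3.78874) → (13.07,-3.79)
v5: (4,5) → rotate → (6.35785,-0.76012) → ×s → (12.85791,-1.53724) → (12.86,-1.54)
v6: (-0.5,5) → rotate → (3.98374,3.06265) → ×s → (8.05658,6.19381) → (8.06,6.19)
v7: (-3,4) → rotate → (1.81528,4.65884) → ×s → (3.67117,9.42188) → (3.67,9.42)
v8: (-5,-0.5) → rotate → (-3.06265,3.98374) → ×s → (-6.19381,8.05658) → (-6.19,8.06)

Cross-section at z=18.5: (-9.63,5.92) (-8.26,-3.94) (-1.54,-12.86) (13.07,-3.79) (12.86,-1.54) (8.06,6.19) (3.67,9.42) (-6.19,8.06)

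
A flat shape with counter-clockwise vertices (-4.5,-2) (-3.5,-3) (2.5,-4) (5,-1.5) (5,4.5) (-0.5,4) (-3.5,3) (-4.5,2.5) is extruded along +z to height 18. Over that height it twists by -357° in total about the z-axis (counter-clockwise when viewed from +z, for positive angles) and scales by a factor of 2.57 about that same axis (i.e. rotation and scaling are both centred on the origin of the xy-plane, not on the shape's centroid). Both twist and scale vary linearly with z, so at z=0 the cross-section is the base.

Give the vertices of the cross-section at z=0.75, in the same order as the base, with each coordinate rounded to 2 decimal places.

Cross-section at z=0.75: (-5.18,-0.83) (-4.42,-2.13) (1.48,-4.80) (4.74,-2.91) (6.38,3.27) (0.58,4.26) (-2.78,4.05) (-3.95,3.81)

t = z/height = 0.75/18 = 0.0416667
s = 1 + (scale-1)·z/height = 1 + (2.57-1)·0.75/18 = 1.065417
θ = twist·z/height = -357°·0.75/18 = -14.8750° = -0.259618 rad
cos θ = 0.966488, sin θ = -0.256711 (intermediates below are computed at full precision and shown rounded to 5 d.p.)
v1: (-4.5,-2) → rotate → (-4.86262,-0.77778) → ×s → (-5.18072,-0.82866) → (-5.18,-0.83)
v2: (-3.5,-3) → rotate → (-4.15284,-2.00098) → ×s → (-4.42451,-2.13187) → (-4.42,-2.13)
v3: (2.5,-4) → rotate → (1.38938,-4.50773) → ×s → (1.48026,-4.80261) → (1.48,-4.80)
v4: (5,-1.5) → rotate → (4.44737,-2.73329) → ×s → (4.73831,-2.91209) → (4.74,-2.91)
v5: (5,4.5) → rotate → (5.98764,3.06564) → ×s → (6.37933,3.26619) → (6.38,3.27)
v6: (-0.5,4) → rotate → (0.54360,3.99431) → ×s → (0.57916,4.25560) → (0.58,4.26)
v7: (-3.5,3) → rotate → (-2.61258,3.79795) → ×s → (-2.78348,4.04640) → (-2.78,4.05)
v8: (-4.5,2.5) → rotate → (-3.70742,3.57142) → ×s → (-3.94995,3.80505) → (-3.95,3.81)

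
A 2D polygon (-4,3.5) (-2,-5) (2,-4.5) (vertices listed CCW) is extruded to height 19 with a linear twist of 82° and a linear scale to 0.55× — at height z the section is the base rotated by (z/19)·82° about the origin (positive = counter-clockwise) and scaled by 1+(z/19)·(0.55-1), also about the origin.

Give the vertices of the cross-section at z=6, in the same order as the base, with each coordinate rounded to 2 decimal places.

Cross-section at z=6: (-4.40,1.20) (0.33,-4.61) (3.23,-2.72)

t = z/height = 6/19 = 0.315789
s = 1 + (scale-1)·z/height = 1 + (0.55-1)·6/19 = 0.857895
θ = twist·z/height = 82°·6/19 = 25.8947° = 0.451948 rad
cos θ = 0.899598, sin θ = 0.436719 (intermediates below are computed at full precision and shown rounded to 5 d.p.)
v1: (-4,3.5) → rotate → (-5.12691,1.40172) → ×s → (-4.39835,1.20252) → (-4.40,1.20)
v2: (-2,-5) → rotate → (0.38440,-5.37143) → ×s → (0.32977,-4.60812) → (0.33,-4.61)
v3: (2,-4.5) → rotate → (3.76443,-3.17475) → ×s → (3.22949,-2.72360) → (3.23,-2.72)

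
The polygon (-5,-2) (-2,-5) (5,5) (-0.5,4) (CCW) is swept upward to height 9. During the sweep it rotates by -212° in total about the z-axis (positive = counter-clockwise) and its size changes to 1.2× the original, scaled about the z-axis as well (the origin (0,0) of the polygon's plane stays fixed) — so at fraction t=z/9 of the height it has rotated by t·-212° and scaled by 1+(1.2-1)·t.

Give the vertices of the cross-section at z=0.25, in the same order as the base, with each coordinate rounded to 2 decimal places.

t = z/height = 0.25/9 = 0.0277778
s = 1 + (scale-1)·z/height = 1 + (1.2-1)·0.25/9 = 1.005556
θ = twist·z/height = -212°·0.25/9 = -5.8889° = -0.102781 rad
cos θ = 0.994723, sin θ = -0.102600 (intermediates below are computed at full precision and shown rounded to 5 d.p.)
v1: (-5,-2) → rotate → (-5.17881,-1.47645) → ×s → (-5.20758,-1.48465) → (-5.21,-1.48)
v2: (-2,-5) → rotate → (-2.50244,-4.76841) → ×s → (-2.51635,-4.79491) → (-2.52,-4.79)
v3: (5,5) → rotate → (5.48661,4.46062) → ×s → (5.51709,4.48540) → (5.52,4.49)
v4: (-0.5,4) → rotate → (-0.08696,4.03019) → ×s → (-0.08745,4.05258) → (-0.09,4.05)

Cross-section at z=0.25: (-5.21,-1.48) (-2.52,-4.79) (5.52,4.49) (-0.09,4.05)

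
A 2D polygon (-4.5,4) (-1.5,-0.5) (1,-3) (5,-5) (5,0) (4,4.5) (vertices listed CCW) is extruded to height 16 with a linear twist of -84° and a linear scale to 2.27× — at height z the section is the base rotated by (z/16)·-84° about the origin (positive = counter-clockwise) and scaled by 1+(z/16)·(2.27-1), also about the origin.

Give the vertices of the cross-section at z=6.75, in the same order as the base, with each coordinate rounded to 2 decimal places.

Cross-section at z=6.75: (-2.07,9.01) (-2.32,0.71) (-1.42,-4.64) (1.80,-10.71) (6.26,-4.45) (9.01,2.07)

t = z/height = 6.75/16 = 0.421875
s = 1 + (scale-1)·z/height = 1 + (2.27-1)·6.75/16 = 1.535781
θ = twist·z/height = -84°·6.75/16 = -35.4375° = -0.618501 rad
cos θ = 0.814748, sin θ = -0.579815 (intermediates below are computed at full precision and shown rounded to 5 d.p.)
v1: (-4.5,4) → rotate → (-1.34711,5.86816) → ×s → (-2.06887,9.01221) → (-2.07,9.01)
v2: (-1.5,-0.5) → rotate → (-1.51203,0.46235) → ×s → (-2.32215,0.71006) → (-2.32,0.71)
v3: (1,-3) → rotate → (-0.92470,-3.02406) → ×s → (-1.42013,-4.64429) → (-1.42,-4.64)
v4: (5,-5) → rotate → (1.17467,-6.97282) → ×s → (1.80404,-10.70872) → (1.80,-10.71)
v5: (5,0) → rotate → (4.07374,-2.89907) → ×s → (6.25638,-4.45234) → (6.26,-4.45)
v6: (4,4.5) → rotate → (5.86816,1.34711) → ×s → (9.01221,2.06887) → (9.01,2.07)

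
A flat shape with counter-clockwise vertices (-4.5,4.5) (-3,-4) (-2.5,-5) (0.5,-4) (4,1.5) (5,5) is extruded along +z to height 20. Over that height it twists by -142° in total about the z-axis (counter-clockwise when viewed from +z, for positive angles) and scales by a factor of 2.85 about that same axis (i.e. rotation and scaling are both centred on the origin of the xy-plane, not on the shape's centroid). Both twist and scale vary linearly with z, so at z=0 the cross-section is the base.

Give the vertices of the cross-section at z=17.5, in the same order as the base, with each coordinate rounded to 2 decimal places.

Cross-section at z=17.5: (16.37,3.11) (-4.24,12.39) (-7.14,12.78) (-9.40,4.81) (-2.65,-10.87) (3.45,-18.19)

t = z/height = 17.5/20 = 0.875
s = 1 + (scale-1)·z/height = 1 + (2.85-1)·17.5/20 = 2.618750
θ = twist·z/height = -142°·17.5/20 = -124.2500° = -2.168572 rad
cos θ = -0.562805, sin θ = -0.826590 (intermediates below are computed at full precision and shown rounded to 5 d.p.)
v1: (-4.5,4.5) → rotate → (6.25228,1.18703) → ×s → (16.37315,3.10854) → (16.37,3.11)
v2: (-3,-4) → rotate → (-1.61794,4.73099) → ×s → (-4.23699,12.38928) → (-4.24,12.39)
v3: (-2.5,-5) → rotate → (-2.72594,4.88050) → ×s → (-7.13855,12.78081) → (-7.14,12.78)
v4: (0.5,-4) → rotate → (-3.58776,1.83792) → ×s → (-9.39545,4.81307) → (-9.40,4.81)
v5: (4,1.5) → rotate → (-1.01134,-4.15057) → ×s → (-2.64843,-10.86930) → (-2.65,-10.87)
v6: (5,5) → rotate → (1.31892,-6.94697) → ×s → (3.45393,-18.19239) → (3.45,-18.19)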